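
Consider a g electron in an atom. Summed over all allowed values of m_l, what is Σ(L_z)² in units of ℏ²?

G corresponds to l = 4.
m_l ∈ {-4, -3, -2, -1, 0, 1, 2, 3, 4}.
Σ m_l² = 2·(1 + 4 + 9 + 16) = 60.

Σ(L_z)² = 60 ℏ²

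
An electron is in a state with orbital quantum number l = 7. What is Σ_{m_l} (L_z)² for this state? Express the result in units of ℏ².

m_l ∈ {-7, -6, -5, -4, -3, -2, -1, 0, 1, 2, 3, 4, 5, 6, 7}.
Σ m_l² = 2·(1 + 4 + 9 + 16 + 25 + 36 + 49) = 280.

Σ(L_z)² = 280 ℏ²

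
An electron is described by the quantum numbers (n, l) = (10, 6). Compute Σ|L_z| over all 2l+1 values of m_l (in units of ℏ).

m_l ∈ {-6, -5, -4, -3, -2, -1, 0, 1, 2, 3, 4, 5, 6}.
Σ|m_l| = 2(1+2+…+6) = 42.

Σ|L_z| = 42 ℏ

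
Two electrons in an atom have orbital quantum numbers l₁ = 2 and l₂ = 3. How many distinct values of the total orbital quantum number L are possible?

5

By the triangle rule, |l₁ − l₂| ≤ L ≤ l₁ + l₂.
Allowed values: L = 1, 2, 3, 4, 5.
That is 5 values.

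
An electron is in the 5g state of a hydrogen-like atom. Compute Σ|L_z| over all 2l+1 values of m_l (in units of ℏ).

Σ|L_z| = 20 ℏ

5g means n = 5, l = 4.
The allowed m_l values are -4, -3, -2, -1, 0, 1, 2, 3, 4.
Σ|m_l| = 2·4(4+1)/2 = 20.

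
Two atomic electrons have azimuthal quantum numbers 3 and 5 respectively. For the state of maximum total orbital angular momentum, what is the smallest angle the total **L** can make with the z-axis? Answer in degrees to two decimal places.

By the triangle rule, |l₁ − l₂| ≤ L ≤ l₁ + l₂.
Allowed values: L = 2, 3, 4, 5, 6, 7, 8.
The maximum is L = 8, with |L_tot| = ℏ√(8·9) = 6√2 ℏ.
The minimum angle with z is arccos(8/√72) ≈ 19.47°.

θ_min ≈ 19.47°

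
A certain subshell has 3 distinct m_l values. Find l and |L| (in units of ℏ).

Since there are 2l+1 = 3 values of m_l, l = 1.
Then |L| = √(l(l+1)) ℏ = √2 ℏ.

l = 1, |L| = √2 ℏ ≈ 1.414ℏ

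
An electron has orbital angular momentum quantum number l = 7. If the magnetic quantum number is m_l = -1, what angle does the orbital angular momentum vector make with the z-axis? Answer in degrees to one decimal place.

|L| = ℏ√(l(l+1)) = 2√14 ℏ.
L_z = m_l ℏ = −1ℏ.
cos θ = L_z/|L| = -1/√56, so θ ≈ 97.7°.

θ ≈ 97.7°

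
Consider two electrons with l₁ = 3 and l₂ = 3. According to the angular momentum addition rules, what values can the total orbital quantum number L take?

By the triangle rule, |l₁ − l₂| ≤ L ≤ l₁ + l₂.
L ∈ {0, 1, 2, 3, 4, 5, 6}.

L = 0, 1, 2, 3, 4, 5, 6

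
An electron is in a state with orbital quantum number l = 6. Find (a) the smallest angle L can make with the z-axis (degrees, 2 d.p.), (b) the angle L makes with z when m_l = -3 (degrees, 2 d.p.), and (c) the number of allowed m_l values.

θ_min ≈ 22.21°; θ(m_l=-3) ≈ 117.58°; 13 values

cos θ_min = 6/√42, so θ_min ≈ 22.21°.
For m_l = -3: cos θ = -3/√42, θ ≈ 117.58°.
There are 2l+1 = 13 values of m_l.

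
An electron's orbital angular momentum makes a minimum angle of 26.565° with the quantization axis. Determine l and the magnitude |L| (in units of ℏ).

l = 4, |L| = 2√5 ℏ ≈ 4.472ℏ

cos θ_min = l/√(l(l+1)) = √(l/(l+1)), so l/(l+1) = cos²(26.565°) = 0.8000.
Solving: l = 4.
Then |L| = ℏ√(4·5) = 2√5 ℏ.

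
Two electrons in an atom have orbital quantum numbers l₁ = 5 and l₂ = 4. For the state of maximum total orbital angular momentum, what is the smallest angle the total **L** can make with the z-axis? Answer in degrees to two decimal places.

θ_min ≈ 18.43°

L runs from |5 − 4| = 1 to 5 + 4 = 9.
So L can be 1, 2, 3, 4, 5, 6, 7, 8, 9.
The maximum is L = 9, with |L_tot| = ℏ√(9·10) = 3√10 ℏ.
The minimum angle with z is arccos(9/√90) ≈ 18.43°.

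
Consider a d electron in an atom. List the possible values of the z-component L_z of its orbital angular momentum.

L_z ∈ {−2ℏ, −ℏ, 0, ℏ, 2ℏ}

The letter d corresponds to l = 2.
L_z = m_l ℏ with m_l ranging from −l to +l in integer steps.
For l = 2: m_l ∈ {-2, -1, 0, 1, 2}.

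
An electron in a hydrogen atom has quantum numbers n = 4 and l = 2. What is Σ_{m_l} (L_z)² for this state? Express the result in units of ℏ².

Σ(L_z)² = 10 ℏ²

The allowed m_l values are -2, -1, 0, 1, 2.
Summing m² from −2 to 2: Σ m_l² = 10.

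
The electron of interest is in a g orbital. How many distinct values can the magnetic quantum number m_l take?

9

A g state has l = 4.
The number of m_l values is 2l + 1 = 2·4 + 1 = 9.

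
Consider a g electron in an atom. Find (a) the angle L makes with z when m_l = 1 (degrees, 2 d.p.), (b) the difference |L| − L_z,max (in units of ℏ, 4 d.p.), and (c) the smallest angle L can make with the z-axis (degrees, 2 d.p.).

θ(m_l=1) ≈ 77.08°; |L|−L_z,max ≈ 0.4721ℏ; θ_min ≈ 26.57°

For a g orbital, l = 4.
For m_l = 1: cos θ = 1/√20, θ ≈ 77.08°.
|L| − L_z,max = (2√5 − 4)ℏ ≈ 0.4721ℏ.
cos θ_min = 4/√20, so θ_min ≈ 26.57°.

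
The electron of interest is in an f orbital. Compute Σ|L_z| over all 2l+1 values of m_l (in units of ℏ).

Σ|L_z| = 12 ℏ

An f state has l = 3.
The allowed m_l values are -3, -2, -1, 0, 1, 2, 3.
Σ|m_l| = 2(1+2+…+3) = 12.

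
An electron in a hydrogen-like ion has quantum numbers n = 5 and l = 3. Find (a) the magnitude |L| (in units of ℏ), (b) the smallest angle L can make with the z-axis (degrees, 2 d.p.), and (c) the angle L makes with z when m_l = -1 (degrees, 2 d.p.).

|L| = 2√3 ℏ ≈ 3.464ℏ; θ_min ≈ 30.00°; θ(m_l=-1) ≈ 106.78°

|L| = ℏ√(3·4) = 2√3 ℏ ≈ 3.464ℏ.
cos θ_min = 3/√12, so θ_min ≈ 30.00°.
For m_l = -1: cos θ = -1/√12, θ ≈ 106.78°.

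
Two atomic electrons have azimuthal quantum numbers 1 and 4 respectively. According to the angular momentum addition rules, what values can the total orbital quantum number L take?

L = 3, 4, 5

The total orbital quantum number L ranges from |l₁ − l₂| to l₁ + l₂ in integer steps.
L ∈ {3, 4, 5}.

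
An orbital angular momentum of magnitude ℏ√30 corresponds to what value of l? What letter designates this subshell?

Since |L|² = l(l+1)ℏ², l(l+1) = 30.
Solving: l = 5.

l = 5 (h orbital)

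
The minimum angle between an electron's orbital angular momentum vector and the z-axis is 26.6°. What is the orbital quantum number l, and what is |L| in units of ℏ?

l = 4, |L| = 2√5 ℏ ≈ 4.472ℏ

cos θ_min = l/√(l(l+1)) = √(l/(l+1)), so l/(l+1) = cos²(26.6°) = 0.7995.
l = cos²θ/sin²θ ≈ 4.
Then |L| = ℏ√(4·5) = 2√5 ℏ.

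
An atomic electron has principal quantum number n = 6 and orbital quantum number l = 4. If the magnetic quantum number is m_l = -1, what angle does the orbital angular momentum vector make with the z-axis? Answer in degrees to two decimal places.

|L| = √(l(l+1)) ℏ = 2√5 ℏ.
L_z = m_l ℏ = −1ℏ.
cos θ = L_z/|L| = -1/√20, so θ ≈ 102.92°.

θ ≈ 102.92°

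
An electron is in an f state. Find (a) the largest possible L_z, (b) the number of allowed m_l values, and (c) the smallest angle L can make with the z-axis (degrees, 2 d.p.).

L_z,max = 3ℏ; 7 values; θ_min ≈ 30.00°

For an f orbital, l = 3.
L_z,max = lℏ = 3ℏ.
There are 2l+1 = 7 values of m_l.
cos θ_min = 3/√12, so θ_min ≈ 30.00°.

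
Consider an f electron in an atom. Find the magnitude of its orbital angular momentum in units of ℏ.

An f state has l = 3.
|L| = ℏ√(l(l+1)) = ℏ√(3·4) = 2√3 ℏ

|L| = 2√3 ℏ ≈ 3.464ℏ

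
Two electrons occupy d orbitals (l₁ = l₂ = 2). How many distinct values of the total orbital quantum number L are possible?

Angular momentum addition gives L = |l₁ − l₂|, …, l₁ + l₂.
Allowed values: L = 0, 1, 2, 3, 4.
That is 5 values.

5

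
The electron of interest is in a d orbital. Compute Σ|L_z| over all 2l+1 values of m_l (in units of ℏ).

The letter d corresponds to l = 2.
m_l ∈ {-2, -1, 0, 1, 2}.
Σ|m_l| = 2·2(2+1)/2 = 6.

Σ|L_z| = 6 ℏ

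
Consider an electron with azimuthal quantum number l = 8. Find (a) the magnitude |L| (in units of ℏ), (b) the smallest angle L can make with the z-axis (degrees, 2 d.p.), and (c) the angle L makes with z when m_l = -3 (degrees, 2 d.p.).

|L| = 6√2 ℏ ≈ 8.485ℏ; θ_min ≈ 19.47°; θ(m_l=-3) ≈ 110.70°

|L| = ℏ√(8·9) = 6√2 ℏ ≈ 8.485ℏ.
cos θ_min = 8/√72, so θ_min ≈ 19.47°.
For m_l = -3: cos θ = -3/√72, θ ≈ 110.70°.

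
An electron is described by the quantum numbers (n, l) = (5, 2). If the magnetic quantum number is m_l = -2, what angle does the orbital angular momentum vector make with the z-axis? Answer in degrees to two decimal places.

|L| = ℏ√(l(l+1)) = √6 ℏ.
L_z = m_l ℏ = −2ℏ.
cos θ = L_z/|L| = -2/√6, so θ ≈ 144.74°.

θ ≈ 144.74°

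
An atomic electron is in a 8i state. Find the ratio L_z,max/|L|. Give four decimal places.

8i means n = 8, l = 6.
|L| = √42 ℏ ≈ 6.4807ℏ, while L_z,max = lℏ = 6ℏ.
L_z,max/|L| = 6/√42 = 0.9258.

L_z,max/|L| = 0.9258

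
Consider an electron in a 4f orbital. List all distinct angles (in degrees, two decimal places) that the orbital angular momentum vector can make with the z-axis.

θ ∈ {30.00°, 54.74°, 73.22°, 90.00°, 106.78°, 125.26°, 150.00°}

The 4f subshell has l = 3.
|L| = ℏ√(l(l+1)) = 2√3 ℏ.
cos θ = m_l/√12 for each m_l ∈ {-3, -2, -1, 0, 1, 2, 3}.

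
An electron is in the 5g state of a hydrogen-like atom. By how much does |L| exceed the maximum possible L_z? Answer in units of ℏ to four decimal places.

|L| − L_z,max ≈ 0.4721ℏ

For 5g, l = 4.
|L| = 2√5 ℏ ≈ 4.4721ℏ, while L_z,max = lℏ = 4ℏ.
The difference is (2√5 − 4)ℏ ≈ 0.4721ℏ.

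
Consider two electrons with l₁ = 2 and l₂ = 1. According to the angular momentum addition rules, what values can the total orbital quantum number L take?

L runs from |2 − 1| = 1 to 2 + 1 = 3.
So L can be 1, 2, 3.

L = 1, 2, 3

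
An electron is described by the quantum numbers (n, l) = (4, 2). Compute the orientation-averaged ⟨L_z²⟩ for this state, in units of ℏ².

⟨L_z²⟩ = 2 ℏ²

The allowed m_l values are -2, -1, 0, 1, 2.
Average of L_z² over 5 states: 10/5 ℏ² = 2 ℏ².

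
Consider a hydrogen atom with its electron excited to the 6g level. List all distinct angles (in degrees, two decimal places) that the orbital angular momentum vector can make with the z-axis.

θ ∈ {26.57°, 47.87°, 63.43°, 77.08°, 90.00°, 102.92°, 116.57°, 132.13°, 153.43°}

The 6g level has l = 4.
|L|² = l(l+1)ℏ² = 20ℏ², so |L| = 2√5 ℏ.
cos θ = m_l/√20 for each m_l ∈ {-4, -3, -2, -1, 0, 1, 2, 3, 4}.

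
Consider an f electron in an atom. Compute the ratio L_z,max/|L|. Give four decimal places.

For an f orbital, l = 3.
|L| = 2√3 ℏ ≈ 3.4641ℏ, while L_z,max = lℏ = 3ℏ.
L_z,max/|L| = 3/√12 = 0.8660.

L_z,max/|L| = 0.8660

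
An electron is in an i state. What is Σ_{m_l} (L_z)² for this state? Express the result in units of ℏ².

An i state has l = 6.
m_l runs from −6 to 6, i.e. {-6, -5, -4, -3, -2, -1, 0, 1, 2, 3, 4, 5, 6}.
Summing m² from −6 to 6: Σ m_l² = 182.

Σ(L_z)² = 182 ℏ²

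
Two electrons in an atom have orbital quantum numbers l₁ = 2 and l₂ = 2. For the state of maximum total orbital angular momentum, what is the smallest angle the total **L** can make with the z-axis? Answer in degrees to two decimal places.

L runs from |2 − 2| = 0 to 2 + 2 = 4.
Allowed values: L = 0, 1, 2, 3, 4.
The maximum is L = 4, with |L_tot| = ℏ√(4·5) = 2√5 ℏ.
The minimum angle with z is arccos(4/√20) ≈ 26.57°.

θ_min ≈ 26.57°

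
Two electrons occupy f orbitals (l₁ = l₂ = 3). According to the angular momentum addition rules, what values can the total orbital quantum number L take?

L runs from |3 − 3| = 0 to 3 + 3 = 6.
So L can be 0, 1, 2, 3, 4, 5, 6.

L = 0, 1, 2, 3, 4, 5, 6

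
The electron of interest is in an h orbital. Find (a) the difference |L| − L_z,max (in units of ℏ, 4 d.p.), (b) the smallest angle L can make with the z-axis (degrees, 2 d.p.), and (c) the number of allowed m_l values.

|L|−L_z,max ≈ 0.4772ℏ; θ_min ≈ 24.09°; 11 values

The letter h corresponds to l = 5.
|L| − L_z,max = (√30 − 5)ℏ ≈ 0.4772ℏ.
cos θ_min = 5/√30, so θ_min ≈ 24.09°.
There are 2l+1 = 11 values of m_l.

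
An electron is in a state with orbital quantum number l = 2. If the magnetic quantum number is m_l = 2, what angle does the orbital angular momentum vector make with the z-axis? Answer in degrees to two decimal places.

|L| = √(l(l+1)) ℏ = √6 ℏ.
L_z = m_l ℏ = 2ℏ.
cos θ = L_z/|L| = 2/√6, so θ ≈ 35.26°.

θ ≈ 35.26°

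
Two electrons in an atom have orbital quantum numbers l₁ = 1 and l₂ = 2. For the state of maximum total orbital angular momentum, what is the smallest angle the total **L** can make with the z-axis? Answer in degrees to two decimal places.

θ_min ≈ 30.00°

By the triangle rule, |l₁ − l₂| ≤ L ≤ l₁ + l₂.
So L can be 1, 2, 3.
The maximum is L = 3, with |L_tot| = ℏ√(3·4) = 2√3 ℏ.
The minimum angle with z is arccos(3/√12) ≈ 30.00°.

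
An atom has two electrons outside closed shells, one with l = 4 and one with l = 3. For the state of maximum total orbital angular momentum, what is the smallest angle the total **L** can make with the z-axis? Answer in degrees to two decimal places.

Angular momentum addition gives L = |l₁ − l₂|, …, l₁ + l₂.
Allowed values: L = 1, 2, 3, 4, 5, 6, 7.
The maximum is L = 7, with |L_tot| = ℏ√(7·8) = 2√14 ℏ.
The minimum angle with z is arccos(7/√56) ≈ 20.70°.

θ_min ≈ 20.70°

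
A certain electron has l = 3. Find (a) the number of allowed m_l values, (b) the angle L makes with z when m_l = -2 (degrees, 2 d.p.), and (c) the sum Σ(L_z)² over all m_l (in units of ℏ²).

7 values; θ(m_l=-2) ≈ 125.26°; Σ(L_z)² = 28 ℏ²

There are 2l+1 = 7 values of m_l.
For m_l = -2: cos θ = -2/√12, θ ≈ 125.26°.
Σ m_l² = 28, so Σ(L_z)² = 28 ℏ².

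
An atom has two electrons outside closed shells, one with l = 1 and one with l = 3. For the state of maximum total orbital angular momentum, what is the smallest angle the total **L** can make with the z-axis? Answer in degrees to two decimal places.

By the triangle rule, |l₁ − l₂| ≤ L ≤ l₁ + l₂.
L ∈ {2, 3, 4}.
The maximum is L = 4, with |L_tot| = ℏ√(4·5) = 2√5 ℏ.
The minimum angle with z is arccos(4/√20) ≈ 26.57°.

θ_min ≈ 26.57°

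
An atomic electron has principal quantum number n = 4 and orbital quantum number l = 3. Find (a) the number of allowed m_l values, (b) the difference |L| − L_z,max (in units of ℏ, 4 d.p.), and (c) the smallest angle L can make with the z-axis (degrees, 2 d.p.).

There are 2l+1 = 7 values of m_l.
|L| − L_z,max = (2√3 − 3)ℏ ≈ 0.4641ℏ.
cos θ_min = 3/√12, so θ_min ≈ 30.00°.

7 values; |L|−L_z,max ≈ 0.4641ℏ; θ_min ≈ 30.00°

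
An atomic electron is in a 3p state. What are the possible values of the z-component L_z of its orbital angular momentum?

L_z ∈ {−ℏ, 0, ℏ}

The 3p subshell has l = 1.
L_z = m_l ℏ with m_l ranging from −l to +l in integer steps.
For l = 1: m_l ∈ {-1, 0, 1}.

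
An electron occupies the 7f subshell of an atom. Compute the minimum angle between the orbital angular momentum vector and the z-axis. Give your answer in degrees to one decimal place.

7f means n = 7, l = 3.
|L| = ℏ√(l(l+1)) = 2√3 ℏ.
The smallest angle corresponds to the largest L_z, i.e. m_l = l = 3, giving L_z = 3ℏ.
cos θ_min = 3/√12, so θ_min ≈ 30.0°.

θ_min ≈ 30.0°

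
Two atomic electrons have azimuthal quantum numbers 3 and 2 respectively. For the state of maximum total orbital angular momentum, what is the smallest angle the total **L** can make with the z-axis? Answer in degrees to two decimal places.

θ_min ≈ 24.09°

Angular momentum addition gives L = |l₁ − l₂|, …, l₁ + l₂.
Allowed values: L = 1, 2, 3, 4, 5.
The maximum is L = 5, with |L_tot| = ℏ√(5·6) = √30 ℏ.
The minimum angle with z is arccos(5/√30) ≈ 24.09°.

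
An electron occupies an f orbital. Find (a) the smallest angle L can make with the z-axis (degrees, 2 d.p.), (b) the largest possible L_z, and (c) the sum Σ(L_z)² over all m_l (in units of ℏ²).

θ_min ≈ 30.00°; L_z,max = 3ℏ; Σ(L_z)² = 28 ℏ²

For an f orbital, l = 3.
cos θ_min = 3/√12, so θ_min ≈ 30.00°.
L_z,max = lℏ = 3ℏ.
Σ m_l² = 28, so Σ(L_z)² = 28 ℏ².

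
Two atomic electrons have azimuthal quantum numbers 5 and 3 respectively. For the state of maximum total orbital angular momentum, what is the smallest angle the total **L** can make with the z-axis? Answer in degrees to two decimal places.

L runs from |5 − 3| = 2 to 5 + 3 = 8.
L ∈ {2, 3, 4, 5, 6, 7, 8}.
The maximum is L = 8, with |L_tot| = ℏ√(8·9) = 6√2 ℏ.
The minimum angle with z is arccos(8/√72) ≈ 19.47°.

θ_min ≈ 19.47°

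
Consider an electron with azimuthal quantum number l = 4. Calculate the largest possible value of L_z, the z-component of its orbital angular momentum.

L_z,max = 4ℏ

L_z = m_l ℏ with m_l ∈ {−4, …, 4}; the maximum is m_l = 4.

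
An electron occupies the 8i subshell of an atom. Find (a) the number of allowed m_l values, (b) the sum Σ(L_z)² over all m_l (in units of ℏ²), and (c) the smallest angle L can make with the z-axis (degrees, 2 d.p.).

13 values; Σ(L_z)² = 182 ℏ²; θ_min ≈ 22.21°

The 8i subshell has l = 6.
There are 2l+1 = 13 values of m_l.
Σ m_l² = 182, so Σ(L_z)² = 182 ℏ².
cos θ_min = 6/√42, so θ_min ≈ 22.21°.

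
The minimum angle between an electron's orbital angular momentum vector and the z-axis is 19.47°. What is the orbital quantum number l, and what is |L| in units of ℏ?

l = 8, |L| = 6√2 ℏ ≈ 8.485ℏ

cos θ_min = l/√(l(l+1)) = √(l/(l+1)), so l/(l+1) = cos²(19.47°) = 0.8889.
l = cos²θ/sin²θ ≈ 8.
Then |L| = ℏ√(8·9) = 6√2 ℏ.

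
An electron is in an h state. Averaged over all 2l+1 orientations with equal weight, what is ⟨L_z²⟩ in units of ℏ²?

An h state has l = 5.
The allowed m_l values are -5, -4, -3, -2, -1, 0, 1, 2, 3, 4, 5.
Average of L_z² over 11 states: 110/11 ℏ² = 10 ℏ².

⟨L_z²⟩ = 10 ℏ²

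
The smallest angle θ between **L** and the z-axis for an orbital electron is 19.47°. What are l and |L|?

At minimum angle, m_l = l, so cos θ = l/√(l(l+1)); cos²θ = l/(l+1) = 0.8889.
Solving: l = 8.
Then |L| = ℏ√(8·9) = 6√2 ℏ.

l = 8, |L| = 6√2 ℏ ≈ 8.485ℏ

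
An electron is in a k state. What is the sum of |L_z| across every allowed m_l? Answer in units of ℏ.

Σ|L_z| = 56 ℏ

For a k orbital, l = 7.
m_l runs from −7 to 7, i.e. {-7, -6, -5, -4, -3, -2, -1, 0, 1, 2, 3, 4, 5, 6, 7}.
Σ|m_l| = 2·7(7+1)/2 = 56.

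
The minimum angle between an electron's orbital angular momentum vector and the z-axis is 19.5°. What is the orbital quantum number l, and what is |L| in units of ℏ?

At minimum angle, m_l = l, so cos θ = l/√(l(l+1)); cos²θ = l/(l+1) = 0.8886.
l = cos²θ/sin²θ ≈ 8.
Then |L| = ℏ√(8·9) = 6√2 ℏ.

l = 8, |L| = 6√2 ℏ ≈ 8.485ℏ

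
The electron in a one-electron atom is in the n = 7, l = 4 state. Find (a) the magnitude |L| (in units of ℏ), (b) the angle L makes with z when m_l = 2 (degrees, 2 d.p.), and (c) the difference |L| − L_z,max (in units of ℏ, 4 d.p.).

|L| = ℏ√(4·5) = 2√5 ℏ ≈ 4.472ℏ.
For m_l = 2: cos θ = 2/√20, θ ≈ 63.43°.
|L| − L_z,max = (2√5 − 4)ℏ ≈ 0.4721ℏ.

|L| = 2√5 ℏ ≈ 4.472ℏ; θ(m_l=2) ≈ 63.43°; |L|−L_z,max ≈ 0.4721ℏ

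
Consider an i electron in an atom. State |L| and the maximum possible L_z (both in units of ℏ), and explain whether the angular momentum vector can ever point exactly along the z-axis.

No: L_z,max = 6ℏ < |L| = √42 ℏ ≈ 6.481ℏ

An i state has l = 6.
|L| = √42 ℏ ≈ 6.4807ℏ, while L_z,max = lℏ = 6ℏ.
Since |L| > L_z,max, the vector can never point exactly along z; the closest it comes is θ_min = arccos(6/√42) ≈ 22.2°.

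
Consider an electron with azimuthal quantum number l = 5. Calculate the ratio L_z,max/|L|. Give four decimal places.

L_z,max/|L| = 0.9129

|L| = √30 ℏ ≈ 5.4772ℏ, while L_z,max = lℏ = 5ℏ.
L_z,max/|L| = 5/√30 = 0.9129.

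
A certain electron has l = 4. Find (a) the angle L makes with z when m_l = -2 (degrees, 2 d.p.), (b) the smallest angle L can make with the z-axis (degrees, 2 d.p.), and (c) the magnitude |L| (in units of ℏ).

θ(m_l=-2) ≈ 116.57°; θ_min ≈ 26.57°; |L| = 2√5 ℏ ≈ 4.472ℏ

For m_l = -2: cos θ = -2/√20, θ ≈ 116.57°.
cos θ_min = 4/√20, so θ_min ≈ 26.57°.
|L| = ℏ√(4·5) = 2√5 ℏ ≈ 4.472ℏ.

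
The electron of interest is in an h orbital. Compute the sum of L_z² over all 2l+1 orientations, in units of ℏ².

Σ(L_z)² = 110 ℏ²

An h state has l = 5.
m_l runs from −5 to 5, i.e. {-5, -4, -3, -2, -1, 0, 1, 2, 3, 4, 5}.
Σ m_l² = l(l+1)(2l+1)/3 = 5·6·11/3 = 110.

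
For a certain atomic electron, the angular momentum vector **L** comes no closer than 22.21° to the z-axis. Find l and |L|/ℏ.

cos θ_min = l/√(l(l+1)) = √(l/(l+1)), so l/(l+1) = cos²(22.21°) = 0.8571.
l = cos²θ/sin²θ ≈ 6.
Then |L| = ℏ√(6·7) = √42 ℏ.

l = 6, |L| = √42 ℏ ≈ 6.481ℏ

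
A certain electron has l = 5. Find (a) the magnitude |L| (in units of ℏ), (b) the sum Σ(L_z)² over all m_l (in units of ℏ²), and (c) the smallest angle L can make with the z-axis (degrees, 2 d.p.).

|L| = ℏ√(5·6) = √30 ℏ ≈ 5.477ℏ.
Σ m_l² = 110, so Σ(L_z)² = 110 ℏ².
cos θ_min = 5/√30, so θ_min ≈ 24.09°.

|L| = √30 ℏ ≈ 5.477ℏ; Σ(L_z)² = 110 ℏ²; θ_min ≈ 24.09°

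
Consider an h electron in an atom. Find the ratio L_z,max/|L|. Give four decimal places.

L_z,max/|L| = 0.9129

H corresponds to l = 5.
|L| = √30 ℏ ≈ 5.4772ℏ, while L_z,max = lℏ = 5ℏ.
L_z,max/|L| = 5/√30 = 0.9129.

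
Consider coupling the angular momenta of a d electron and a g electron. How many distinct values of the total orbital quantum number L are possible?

L runs from |2 − 4| = 2 to 2 + 4 = 6.
So L can be 2, 3, 4, 5, 6.
That is 5 values.

5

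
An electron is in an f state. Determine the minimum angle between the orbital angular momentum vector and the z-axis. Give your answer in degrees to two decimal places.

An f state has l = 3.
|L|² = l(l+1)ℏ² = 12ℏ², so |L| = 2√3 ℏ.
The smallest angle corresponds to the largest L_z, i.e. m_l = l = 3, giving L_z = 3ℏ.
cos θ_min = 3/√12, so θ_min ≈ 30.00°.

θ_min ≈ 30.00°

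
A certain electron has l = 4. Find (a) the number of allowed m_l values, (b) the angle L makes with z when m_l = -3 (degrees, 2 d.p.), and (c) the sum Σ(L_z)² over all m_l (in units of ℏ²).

9 values; θ(m_l=-3) ≈ 132.13°; Σ(L_z)² = 60 ℏ²

There are 2l+1 = 9 values of m_l.
For m_l = -3: cos θ = -3/√20, θ ≈ 132.13°.
Σ m_l² = 60, so Σ(L_z)² = 60 ℏ².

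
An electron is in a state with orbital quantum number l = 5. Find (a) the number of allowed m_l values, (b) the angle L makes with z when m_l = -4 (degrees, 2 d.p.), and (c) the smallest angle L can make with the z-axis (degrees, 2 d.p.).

11 values; θ(m_l=-4) ≈ 136.91°; θ_min ≈ 24.09°

There are 2l+1 = 11 values of m_l.
For m_l = -4: cos θ = -4/√30, θ ≈ 136.91°.
cos θ_min = 5/√30, so θ_min ≈ 24.09°.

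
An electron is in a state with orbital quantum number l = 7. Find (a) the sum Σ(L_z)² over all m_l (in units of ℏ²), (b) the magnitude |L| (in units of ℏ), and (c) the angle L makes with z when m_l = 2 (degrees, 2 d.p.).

Σ(L_z)² = 280 ℏ²; |L| = 2√14 ℏ ≈ 7.483ℏ; θ(m_l=2) ≈ 74.50°

Σ m_l² = 280, so Σ(L_z)² = 280 ℏ².
|L| = ℏ√(7·8) = 2√14 ℏ ≈ 7.483ℏ.
For m_l = 2: cos θ = 2/√56, θ ≈ 74.50°.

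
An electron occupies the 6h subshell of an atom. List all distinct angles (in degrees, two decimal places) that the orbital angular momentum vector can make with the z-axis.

The 6h subshell has l = 5.
|L| = √(l(l+1)) ℏ = √30 ℏ.
cos θ = m_l/√30 for each m_l ∈ {-5, -4, -3, -2, -1, 0, 1, 2, 3, 4, 5}.

θ ∈ {24.09°, 43.09°, 56.79°, 68.58°, 79.48°, 90.00°, 100.52°, 111.42°, 123.21°, 136.91°, 155.91°}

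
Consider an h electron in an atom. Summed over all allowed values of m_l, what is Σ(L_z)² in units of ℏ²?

Σ(L_z)² = 110 ℏ²

An h state has l = 5.
m_l runs from −5 to 5, i.e. {-5, -4, -3, -2, -1, 0, 1, 2, 3, 4, 5}.
Σ m_l² = 2·(1 + 4 + 9 + 16 + 25) = 110.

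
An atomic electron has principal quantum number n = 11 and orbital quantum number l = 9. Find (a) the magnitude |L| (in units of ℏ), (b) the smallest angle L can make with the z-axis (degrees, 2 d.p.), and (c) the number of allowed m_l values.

|L| = 3√10 ℏ ≈ 9.487ℏ; θ_min ≈ 18.43°; 19 values

|L| = ℏ√(9·10) = 3√10 ℏ ≈ 9.487ℏ.
cos θ_min = 9/√90, so θ_min ≈ 18.43°.
There are 2l+1 = 19 values of m_l.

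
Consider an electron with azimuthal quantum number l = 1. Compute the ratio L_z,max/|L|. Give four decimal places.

L_z,max/|L| = 0.7071

|L| = √2 ℏ ≈ 1.4142ℏ, while L_z,max = lℏ = 1ℏ.
L_z,max/|L| = 1/√2 = 0.7071.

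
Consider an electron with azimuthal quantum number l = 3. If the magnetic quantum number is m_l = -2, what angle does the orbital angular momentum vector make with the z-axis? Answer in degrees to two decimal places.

θ ≈ 125.26°

|L| = ℏ√(l(l+1)) = 2√3 ℏ.
L_z = m_l ℏ = −2ℏ.
cos θ = L_z/|L| = -2/√12, so θ ≈ 125.26°.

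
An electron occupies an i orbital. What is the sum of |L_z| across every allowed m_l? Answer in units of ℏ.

Σ|L_z| = 42 ℏ

For an i orbital, l = 6.
m_l ∈ {-6, -5, -4, -3, -2, -1, 0, 1, 2, 3, 4, 5, 6}.
Σ|m_l| = 2·6(6+1)/2 = 42.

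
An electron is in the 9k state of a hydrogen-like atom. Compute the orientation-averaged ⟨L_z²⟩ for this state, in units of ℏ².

⟨L_z²⟩ = 18.67 ℏ²

9k means n = 9, l = 7.
m_l runs from −7 to 7, i.e. {-7, -6, -5, -4, -3, -2, -1, 0, 1, 2, 3, 4, 5, 6, 7}.
Average of L_z² over 15 states: 280/15 ℏ² = 18.67 ℏ².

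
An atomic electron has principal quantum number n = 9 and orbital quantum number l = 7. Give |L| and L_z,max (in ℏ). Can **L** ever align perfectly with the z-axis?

No: L_z,max = 7ℏ < |L| = 2√14 ℏ ≈ 7.483ℏ

|L| = 2√14 ℏ ≈ 7.4833ℏ, while L_z,max = lℏ = 7ℏ.
Since |L| > L_z,max, the vector can never point exactly along z; the closest it comes is θ_min = arccos(7/√56) ≈ 20.7°.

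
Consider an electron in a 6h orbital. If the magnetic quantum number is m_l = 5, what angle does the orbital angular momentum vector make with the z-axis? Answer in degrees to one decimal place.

θ ≈ 24.1°

For 6h, l = 5.
|L| = √(l(l+1)) ℏ = √30 ℏ.
L_z = m_l ℏ = 5ℏ.
cos θ = L_z/|L| = 5/√30, so θ ≈ 24.1°.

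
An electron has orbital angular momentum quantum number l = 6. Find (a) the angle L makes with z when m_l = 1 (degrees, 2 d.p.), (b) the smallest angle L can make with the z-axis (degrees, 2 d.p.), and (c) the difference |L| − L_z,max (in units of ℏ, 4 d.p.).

θ(m_l=1) ≈ 81.12°; θ_min ≈ 22.21°; |L|−L_z,max ≈ 0.4807ℏ

For m_l = 1: cos θ = 1/√42, θ ≈ 81.12°.
cos θ_min = 6/√42, so θ_min ≈ 22.21°.
|L| − L_z,max = (√42 − 6)ℏ ≈ 0.4807ℏ.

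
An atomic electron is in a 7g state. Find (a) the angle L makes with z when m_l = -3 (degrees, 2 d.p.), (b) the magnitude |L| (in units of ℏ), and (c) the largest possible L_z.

θ(m_l=-3) ≈ 132.13°; |L| = 2√5 ℏ ≈ 4.472ℏ; L_z,max = 4ℏ

For 7g, l = 4.
For m_l = -3: cos θ = -3/√20, θ ≈ 132.13°.
|L| = ℏ√(4·5) = 2√5 ℏ ≈ 4.472ℏ.
L_z,max = lℏ = 4ℏ.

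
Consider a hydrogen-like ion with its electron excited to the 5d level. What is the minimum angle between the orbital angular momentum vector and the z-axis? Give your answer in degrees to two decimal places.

The 5d level has l = 2.
|L|² = l(l+1)ℏ² = 6ℏ², so |L| = √6 ℏ.
The smallest angle corresponds to the largest L_z, i.e. m_l = l = 2, giving L_z = 2ℏ.
cos θ_min = 2/√6, so θ_min ≈ 35.26°.

θ_min ≈ 35.26°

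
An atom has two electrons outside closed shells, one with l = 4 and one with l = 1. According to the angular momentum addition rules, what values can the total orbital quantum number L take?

L = 3, 4, 5

L runs from |4 − 1| = 3 to 4 + 1 = 5.
So L can be 3, 4, 5.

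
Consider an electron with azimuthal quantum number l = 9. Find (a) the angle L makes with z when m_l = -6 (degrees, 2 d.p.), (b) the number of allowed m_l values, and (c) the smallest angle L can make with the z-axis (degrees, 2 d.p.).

θ(m_l=-6) ≈ 129.23°; 19 values; θ_min ≈ 18.43°

For m_l = -6: cos θ = -6/√90, θ ≈ 129.23°.
There are 2l+1 = 19 values of m_l.
cos θ_min = 9/√90, so θ_min ≈ 18.43°.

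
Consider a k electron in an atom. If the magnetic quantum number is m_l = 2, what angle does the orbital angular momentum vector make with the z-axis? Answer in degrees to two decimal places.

θ ≈ 74.50°

For a k orbital, l = 7.
|L|² = l(l+1)ℏ² = 56ℏ², so |L| = 2√14 ℏ.
L_z = m_l ℏ = 2ℏ.
cos θ = L_z/|L| = 2/√56, so θ ≈ 74.50°.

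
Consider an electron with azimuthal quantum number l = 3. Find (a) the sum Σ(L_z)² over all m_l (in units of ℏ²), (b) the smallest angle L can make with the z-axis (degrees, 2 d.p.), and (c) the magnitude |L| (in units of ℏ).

Σ(L_z)² = 28 ℏ²; θ_min ≈ 30.00°; |L| = 2√3 ℏ ≈ 3.464ℏ

Σ m_l² = 28, so Σ(L_z)² = 28 ℏ².
cos θ_min = 3/√12, so θ_min ≈ 30.00°.
|L| = ℏ√(3·4) = 2√3 ℏ ≈ 3.464ℏ.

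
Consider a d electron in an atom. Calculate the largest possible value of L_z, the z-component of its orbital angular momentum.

The letter d corresponds to l = 2.
L_z = m_l ℏ with m_l ∈ {−2, …, 2}; the maximum is m_l = 2.

L_z,max = 2ℏ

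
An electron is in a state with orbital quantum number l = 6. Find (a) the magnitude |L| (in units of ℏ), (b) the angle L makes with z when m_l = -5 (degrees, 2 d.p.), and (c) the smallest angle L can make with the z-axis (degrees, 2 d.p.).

|L| = ℏ√(6·7) = √42 ℏ ≈ 6.481ℏ.
For m_l = -5: cos θ = -5/√42, θ ≈ 140.49°.
cos θ_min = 6/√42, so θ_min ≈ 22.21°.

|L| = √42 ℏ ≈ 6.481ℏ; θ(m_l=-5) ≈ 140.49°; θ_min ≈ 22.21°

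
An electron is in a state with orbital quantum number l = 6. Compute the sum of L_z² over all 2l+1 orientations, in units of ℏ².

Σ(L_z)² = 182 ℏ²

m_l ∈ {-6, -5, -4, -3, -2, -1, 0, 1, 2, 3, 4, 5, 6}.
Σ m_l² = 2·(1 + 4 + 9 + 16 + 25 + 36) = 182.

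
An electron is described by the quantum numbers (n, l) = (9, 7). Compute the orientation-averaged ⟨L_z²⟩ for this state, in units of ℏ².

m_l runs from −7 to 7, i.e. {-7, -6, -5, -4, -3, -2, -1, 0, 1, 2, 3, 4, 5, 6, 7}.
Average of L_z² over 15 states: 280/15 ℏ² = 18.67 ℏ².

⟨L_z²⟩ = 18.67 ℏ²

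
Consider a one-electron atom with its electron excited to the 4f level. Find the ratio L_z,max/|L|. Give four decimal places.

The 4f level has l = 3.
|L| = 2√3 ℏ ≈ 3.4641ℏ, while L_z,max = lℏ = 3ℏ.
L_z,max/|L| = 3/√12 = 0.8660.

L_z,max/|L| = 0.8660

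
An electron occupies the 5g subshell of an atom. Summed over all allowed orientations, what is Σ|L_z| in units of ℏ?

The 5g subshell has l = 4.
The allowed m_l values are -4, -3, -2, -1, 0, 1, 2, 3, 4.
Σ|m_l| = l(l+1) = 20.

Σ|L_z| = 20 ℏ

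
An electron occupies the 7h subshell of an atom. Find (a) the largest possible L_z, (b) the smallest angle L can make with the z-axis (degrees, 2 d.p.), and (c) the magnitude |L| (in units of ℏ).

L_z,max = 5ℏ; θ_min ≈ 24.09°; |L| = √30 ℏ ≈ 5.477ℏ

7h means n = 7, l = 5.
L_z,max = lℏ = 5ℏ.
cos θ_min = 5/√30, so θ_min ≈ 24.09°.
|L| = ℏ√(5·6) = √30 ℏ ≈ 5.477ℏ.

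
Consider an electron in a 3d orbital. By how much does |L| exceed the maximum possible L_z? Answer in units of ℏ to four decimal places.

|L| − L_z,max ≈ 0.4495ℏ

3d means n = 3, l = 2.
|L| = √6 ℏ ≈ 2.4495ℏ, while L_z,max = lℏ = 2ℏ.
The difference is (√6 − 2)ℏ ≈ 0.4495ℏ.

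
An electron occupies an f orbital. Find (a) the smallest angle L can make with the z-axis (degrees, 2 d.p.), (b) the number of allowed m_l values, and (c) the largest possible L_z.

For an f orbital, l = 3.
cos θ_min = 3/√12, so θ_min ≈ 30.00°.
There are 2l+1 = 7 values of m_l.
L_z,max = lℏ = 3ℏ.

θ_min ≈ 30.00°; 7 values; L_z,max = 3ℏ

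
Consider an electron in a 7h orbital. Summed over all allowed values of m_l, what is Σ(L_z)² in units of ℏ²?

For 7h, l = 5.
m_l ∈ {-5, -4, -3, -2, -1, 0, 1, 2, 3, 4, 5}.
Σ m_l² = l(l+1)(2l+1)/3 = 5·6·11/3 = 110.

Σ(L_z)² = 110 ℏ²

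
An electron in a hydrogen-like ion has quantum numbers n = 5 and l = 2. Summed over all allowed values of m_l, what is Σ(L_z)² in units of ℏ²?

m_l runs from −2 to 2, i.e. {-2, -1, 0, 1, 2}.
Summing m² from −2 to 2: Σ m_l² = 10.

Σ(L_z)² = 10 ℏ²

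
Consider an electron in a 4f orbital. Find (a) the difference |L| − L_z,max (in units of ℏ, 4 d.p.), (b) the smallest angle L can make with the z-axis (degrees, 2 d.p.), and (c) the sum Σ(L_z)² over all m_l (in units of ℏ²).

For 4f, l = 3.
|L| − L_z,max = (2√3 − 3)ℏ ≈ 0.4641ℏ.
cos θ_min = 3/√12, so θ_min ≈ 30.00°.
Σ m_l² = 28, so Σ(L_z)² = 28 ℏ².

|L|−L_z,max ≈ 0.4641ℏ; θ_min ≈ 30.00°; Σ(L_z)² = 28 ℏ²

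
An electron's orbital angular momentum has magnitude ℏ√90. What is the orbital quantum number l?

l = 9

(|L|/ℏ)² = l(l+1) = 90.
The positive root is l = 9.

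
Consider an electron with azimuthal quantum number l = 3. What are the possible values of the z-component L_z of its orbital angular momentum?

L_z = m_l ℏ with m_l ranging from −l to +l in integer steps.
For l = 3: m_l ∈ {-3, -2, -1, 0, 1, 2, 3}.

L_z ∈ {−3ℏ, −2ℏ, −ℏ, 0, ℏ, 2ℏ, 3ℏ}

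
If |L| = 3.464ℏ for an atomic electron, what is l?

(|L|/ℏ)² = l(l+1) = 12.
Solving: l = 3.

l = 3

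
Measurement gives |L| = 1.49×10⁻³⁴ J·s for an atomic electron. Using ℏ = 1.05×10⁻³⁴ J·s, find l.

Dividing by ℏ: |L|/ℏ ≈ 1.419.
l(l+1) ≈ 1.419² ≈ 2.01, so l = 1.

l = 1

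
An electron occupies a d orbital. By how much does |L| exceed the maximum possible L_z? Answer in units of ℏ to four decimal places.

For a d orbital, l = 2.
|L| = √6 ℏ ≈ 2.4495ℏ, while L_z,max = lℏ = 2ℏ.
The difference is (√6 − 2)ℏ ≈ 0.4495ℏ.

|L| − L_z,max ≈ 0.4495ℏ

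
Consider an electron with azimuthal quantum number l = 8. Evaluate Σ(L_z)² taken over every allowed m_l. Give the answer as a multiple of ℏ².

m_l runs from −8 to 8, i.e. {-8, -7, -6, -5, -4, -3, -2, -1, 0, 1, 2, 3, 4, 5, 6, 7, 8}.
Σ m_l² = l(l+1)(2l+1)/3 = 8·9·17/3 = 408.

Σ(L_z)² = 408 ℏ²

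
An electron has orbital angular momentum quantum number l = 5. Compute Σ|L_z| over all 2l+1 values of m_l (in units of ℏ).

Σ|L_z| = 30 ℏ

m_l runs from −5 to 5, i.e. {-5, -4, -3, -2, -1, 0, 1, 2, 3, 4, 5}.
Σ|m_l| = 2·5(5+1)/2 = 30.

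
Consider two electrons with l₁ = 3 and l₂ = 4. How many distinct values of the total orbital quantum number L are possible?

By the triangle rule, |l₁ − l₂| ≤ L ≤ l₁ + l₂.
So L can be 1, 2, 3, 4, 5, 6, 7.
That is 7 values.

7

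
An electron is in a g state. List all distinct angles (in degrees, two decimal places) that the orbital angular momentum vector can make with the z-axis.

θ ∈ {26.57°, 47.87°, 63.43°, 77.08°, 90.00°, 102.92°, 116.57°, 132.13°, 153.43°}

For a g orbital, l = 4.
|L|² = l(l+1)ℏ² = 20ℏ², so |L| = 2√5 ℏ.
cos θ = m_l/√20 for each m_l ∈ {-4, -3, -2, -1, 0, 1, 2, 3, 4}.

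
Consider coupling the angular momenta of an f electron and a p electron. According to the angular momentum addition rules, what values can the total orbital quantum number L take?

By the triangle rule, |l₁ − l₂| ≤ L ≤ l₁ + l₂.
L ∈ {2, 3, 4}.

L = 2, 3, 4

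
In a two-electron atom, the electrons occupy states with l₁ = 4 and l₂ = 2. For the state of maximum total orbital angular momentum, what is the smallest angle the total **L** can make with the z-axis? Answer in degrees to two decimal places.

The total orbital quantum number L ranges from |l₁ − l₂| to l₁ + l₂ in integer steps.
Allowed values: L = 2, 3, 4, 5, 6.
The maximum is L = 6, with |L_tot| = ℏ√(6·7) = √42 ℏ.
The minimum angle with z is arccos(6/√42) ≈ 22.21°.

θ_min ≈ 22.21°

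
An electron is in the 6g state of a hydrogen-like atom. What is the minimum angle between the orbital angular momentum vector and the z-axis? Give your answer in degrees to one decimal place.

For 6g, l = 4.
|L| = ℏ√(l(l+1)) = 2√5 ℏ.
The smallest angle corresponds to the largest L_z, i.e. m_l = l = 4, giving L_z = 4ℏ.
cos θ_min = 4/√20, so θ_min ≈ 26.6°.

θ_min ≈ 26.6°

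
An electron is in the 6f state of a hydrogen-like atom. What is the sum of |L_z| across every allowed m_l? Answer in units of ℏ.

Σ|L_z| = 12 ℏ

The 6f subshell has l = 3.
The allowed m_l values are -3, -2, -1, 0, 1, 2, 3.
Σ|m_l| = 2(1+2+…+3) = 12.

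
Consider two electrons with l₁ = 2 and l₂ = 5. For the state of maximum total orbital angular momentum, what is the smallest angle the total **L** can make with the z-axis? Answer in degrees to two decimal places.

The total orbital quantum number L ranges from |l₁ − l₂| to l₁ + l₂ in integer steps.
Allowed values: L = 3, 4, 5, 6, 7.
The maximum is L = 7, with |L_tot| = ℏ√(7·8) = 2√14 ℏ.
The minimum angle with z is arccos(7/√56) ≈ 20.70°.

θ_min ≈ 20.70°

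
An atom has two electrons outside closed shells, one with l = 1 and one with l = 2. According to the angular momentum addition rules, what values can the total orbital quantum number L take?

By the triangle rule, |l₁ − l₂| ≤ L ≤ l₁ + l₂.
So L can be 1, 2, 3.

L = 1, 2, 3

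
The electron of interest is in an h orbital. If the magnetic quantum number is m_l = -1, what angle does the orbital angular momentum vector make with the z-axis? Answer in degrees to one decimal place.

For an h orbital, l = 5.
|L| = √(l(l+1)) ℏ = √30 ℏ.
L_z = m_l ℏ = −1ℏ.
cos θ = L_z/|L| = -1/√30, so θ ≈ 100.5°.

θ ≈ 100.5°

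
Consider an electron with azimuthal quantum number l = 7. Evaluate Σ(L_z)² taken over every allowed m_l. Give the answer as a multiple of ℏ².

m_l ∈ {-7, -6, -5, -4, -3, -2, -1, 0, 1, 2, 3, 4, 5, 6, 7}.
Σ m_l² = l(l+1)(2l+1)/3 = 7·8·15/3 = 280.

Σ(L_z)² = 280 ℏ²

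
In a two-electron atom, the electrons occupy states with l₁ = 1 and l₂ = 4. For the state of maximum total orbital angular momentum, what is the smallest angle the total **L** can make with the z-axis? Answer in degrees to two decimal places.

By the triangle rule, |l₁ − l₂| ≤ L ≤ l₁ + l₂.
So L can be 3, 4, 5.
The maximum is L = 5, with |L_tot| = ℏ√(5·6) = √30 ℏ.
The minimum angle with z is arccos(5/√30) ≈ 24.09°.

θ_min ≈ 24.09°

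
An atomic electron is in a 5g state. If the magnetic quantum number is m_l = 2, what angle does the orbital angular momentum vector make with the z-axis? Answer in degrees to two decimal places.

For 5g, l = 4.
|L| = ℏ√(l(l+1)) = 2√5 ℏ.
L_z = m_l ℏ = 2ℏ.
cos θ = L_z/|L| = 2/√20, so θ ≈ 63.43°.

θ ≈ 63.43°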